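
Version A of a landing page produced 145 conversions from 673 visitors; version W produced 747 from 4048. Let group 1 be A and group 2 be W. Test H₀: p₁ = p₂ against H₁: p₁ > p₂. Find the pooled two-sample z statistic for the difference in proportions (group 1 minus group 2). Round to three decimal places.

p̂₁ = 145/673 = 0.215453, p̂₂ = 747/4048 = 0.184536.
Pooled p̂ = (145+747)/(673+4048) = 892/4721 = 0.188943.
SE = √(p̂(1−p̂)(1/n₁+1/n₂)) = √(0.188943·0.811057·0.00173292) = √(0.000265559) = 0.016296.
z = (0.215453 − 0.184536)/0.016296 = 0.030917/0.016296 = 1.897.

z = 1.897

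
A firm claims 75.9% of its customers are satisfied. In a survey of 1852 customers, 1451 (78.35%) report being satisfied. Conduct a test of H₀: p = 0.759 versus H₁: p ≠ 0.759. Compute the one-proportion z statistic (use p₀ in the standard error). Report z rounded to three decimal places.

p̂ = 1451/1852 ≈ 0.78348.
Standard error under H₀: √(0.759×0.241/1852) = 0.00994.
z = (0.78348 − 0.759)/0.00994 = 0.02448/0.00994 = 2.463.

z = 2.463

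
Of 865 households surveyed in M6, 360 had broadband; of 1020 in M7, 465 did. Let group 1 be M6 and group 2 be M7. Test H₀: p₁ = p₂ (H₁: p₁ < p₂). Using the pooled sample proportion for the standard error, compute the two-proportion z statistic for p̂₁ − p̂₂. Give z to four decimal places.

p̂₁ = 360/865 = 0.4161850, p̂₂ = 465/1020 = 0.4558824.
Pooled p̂ = (360+465)/(865+1020) = 825/1885 = 0.4376658.
SE = √(0.246114 × 0.00213646) = 0.0229306.
z = (0.4161850 − 0.4558824)/0.0229306 = -0.0396974/0.0229306 = -1.7312.

z = -1.7312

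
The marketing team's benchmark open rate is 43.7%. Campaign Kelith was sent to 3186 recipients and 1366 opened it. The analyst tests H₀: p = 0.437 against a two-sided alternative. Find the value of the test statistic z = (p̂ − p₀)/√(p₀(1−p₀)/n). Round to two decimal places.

z = -0.94

p̂ = 1366/3186 ≈ 0.42875.
Standard error under H₀: √(0.437×0.563/3186) = 0.00879.
z = (0.42875 − 0.437)/0.00879 = -0.00825/0.00879 = -0.94.
p-value = 2·P(Z > 0.939) ≈ 0.3479.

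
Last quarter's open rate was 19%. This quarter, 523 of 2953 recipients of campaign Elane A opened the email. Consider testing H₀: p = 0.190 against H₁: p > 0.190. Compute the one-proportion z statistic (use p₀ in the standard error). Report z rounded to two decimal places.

z = -1.79

p̂ = 523/2953 = 0.1771.
SE = √(p₀(1−p₀)/n) = √(0.1539/2953) = 0.0072.
z = (0.1771 − 0.19)/0.0072 = -0.0129/0.0072 = -1.79.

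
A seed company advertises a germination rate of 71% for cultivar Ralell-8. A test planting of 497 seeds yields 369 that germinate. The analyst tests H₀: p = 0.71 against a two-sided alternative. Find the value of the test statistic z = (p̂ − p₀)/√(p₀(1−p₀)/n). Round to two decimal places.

z = 1.59

p̂ = 369/497 ≈ 0.7425.
SE = √(p₀(1−p₀)/n) = √(0.2059/497) = 0.0204.
z = (0.7425 − 0.71)/0.0204 = 0.0325/0.0204 = 1.59.
p-value = 2·P(Z > 1.595) ≈ 0.1108.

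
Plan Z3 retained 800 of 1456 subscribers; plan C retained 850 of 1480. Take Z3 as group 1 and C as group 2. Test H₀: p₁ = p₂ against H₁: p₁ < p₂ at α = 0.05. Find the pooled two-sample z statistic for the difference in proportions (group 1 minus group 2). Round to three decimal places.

p̂₁ = 800/1456 = 0.54945, p̂₂ = 850/1480 = 0.57432.
Pooled p̂ = (800+850)/(1456+1480) = 1650/2936 = 0.56199.
SE = √(0.246157 × 0.00136249) = 0.01831.
z = (0.54945 − 0.57432)/0.01831 = -0.02487/0.01831 = -1.358.
p-value = P(Z < -1.358) ≈ 0.0872, so at α = 0.05 we fail to reject H₀.

z = -1.358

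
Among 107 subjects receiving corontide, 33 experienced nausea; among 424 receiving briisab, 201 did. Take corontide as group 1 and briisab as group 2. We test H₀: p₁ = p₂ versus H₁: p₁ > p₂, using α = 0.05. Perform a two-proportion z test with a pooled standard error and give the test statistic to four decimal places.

z = -3.0840

p̂₁ = 33/107 ≈ 0.308411, p̂₂ = 201/424 ≈ 0.474057.
Pooled p̂ = (33+201)/(107+424) = 234/531 = 0.440678.
SE = √(0.246481 × 0.0117043) = 0.053711.
z = (0.308411 − 0.474057)/0.053711 = -0.165646/0.053711 = -3.0840.
p-value = P(Z > -3.084) ≈ 0.9990, so at α = 0.05 we fail to reject H₀.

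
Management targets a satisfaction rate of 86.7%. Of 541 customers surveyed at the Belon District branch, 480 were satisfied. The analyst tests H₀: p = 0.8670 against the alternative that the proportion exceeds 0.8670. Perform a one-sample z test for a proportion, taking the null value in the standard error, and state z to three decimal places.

z = 1.387

p̂ = 480/541 = 0.88725.
Under H₀, SE = √(0.867·0.133/541) = √(0.000213144) = 0.01460.
z = (0.88725 − 0.867)/0.01460 = 0.02025/0.01460 = 1.387.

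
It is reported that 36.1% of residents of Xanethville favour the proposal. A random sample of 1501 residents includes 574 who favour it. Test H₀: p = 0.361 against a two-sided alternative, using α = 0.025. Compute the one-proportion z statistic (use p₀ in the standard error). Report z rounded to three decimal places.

z = 1.727

p̂ = 574/1501 = 0.38241.
Standard error under H₀: √(0.361×0.639/1501) = 0.01240.
z = (0.38241 − 0.361)/0.01240 = 0.02141/0.01240 = 1.727.
Two-sided p-value ≈ 2·Φ(−1.727) = 0.0841; since p > α = 0.025, fail to reject H₀.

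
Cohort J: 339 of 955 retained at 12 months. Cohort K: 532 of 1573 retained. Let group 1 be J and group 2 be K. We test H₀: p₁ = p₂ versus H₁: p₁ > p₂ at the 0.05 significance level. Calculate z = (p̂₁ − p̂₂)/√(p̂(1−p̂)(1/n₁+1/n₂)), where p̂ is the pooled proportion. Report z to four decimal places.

z = 0.8601

p̂₁ = 339/955 = 0.354974, p̂₂ = 532/1573 = 0.338207.
Pooled p̂ = (339+532)/(955+1573) = 871/2528 = 0.344541.
SE = √(p̂(1−p̂)(1/n₁+1/n₂)) = √(0.344541·0.655459·0.00168285) = √(0.000380042) = 0.019495.
z = (0.354974 − 0.338207)/0.019495 = 0.016767/0.019495 = 0.8601.
p-value = P(Z > 0.860) ≈ 0.1949; since p > α = 0.05, fail to reject H₀.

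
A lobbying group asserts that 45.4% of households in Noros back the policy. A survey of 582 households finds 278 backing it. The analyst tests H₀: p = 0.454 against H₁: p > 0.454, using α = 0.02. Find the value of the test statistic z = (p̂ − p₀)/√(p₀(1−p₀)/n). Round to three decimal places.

z = 1.147

p̂ = 278/582 = 0.477663.
Standard error under H₀: √(0.454×0.546/582) = 0.020638.
z = (0.477663 − 0.454)/0.020638 = 0.023663/0.020638 = 1.147.
p-value = P(Z > 1.147) ≈ 0.1258, so at α = 0.02 we fail to reject H₀.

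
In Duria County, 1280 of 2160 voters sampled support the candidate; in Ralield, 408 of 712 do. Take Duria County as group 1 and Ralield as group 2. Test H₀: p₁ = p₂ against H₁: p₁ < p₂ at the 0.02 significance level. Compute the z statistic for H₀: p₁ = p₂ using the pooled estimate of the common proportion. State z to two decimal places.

z = 0.92

p̂₁ = 1280/2160 ≈ 0.5926, p̂₂ = 408/712 ≈ 0.5730.
Pooled p̂ = (1280+408)/(2160+712) = 1688/2872 = 0.5877.
SE = √(p̂(1−p̂)(1/n₁+1/n₂)) = √(0.5877·0.4123·0.00186746) = √(0.000452487) = 0.0213.
z = (0.5926 − 0.5730)/0.0213 = 0.0196/0.0213 = 0.92.
p-value = P(Z < 0.919) ≈ 0.8211, so at α = 0.02 we fail to reject H₀.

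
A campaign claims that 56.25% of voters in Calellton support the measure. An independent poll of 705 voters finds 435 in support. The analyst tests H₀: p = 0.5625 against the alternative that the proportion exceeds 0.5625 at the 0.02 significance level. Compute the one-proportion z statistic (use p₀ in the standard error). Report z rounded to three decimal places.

p̂ = 435/705 ≈ 0.617021.
Under H₀, SE = √(0.5625·0.4375/705) = √(0.000349069) = 0.018683.
z = (0.617021 − 0.5625)/0.018683 = 0.054521/0.018683 = 2.918.
p-value = P(Z > 2.918) ≈ 0.0018, so at α = 0.02 we reject H₀.

z = 2.918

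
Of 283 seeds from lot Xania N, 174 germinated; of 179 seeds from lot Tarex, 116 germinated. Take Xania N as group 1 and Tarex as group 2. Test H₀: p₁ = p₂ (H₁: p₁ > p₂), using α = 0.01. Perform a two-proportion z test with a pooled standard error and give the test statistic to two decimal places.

z = -0.72

p̂₁ = 174/283 ≈ 0.6148, p̂₂ = 116/179 ≈ 0.6480.
Pooled p̂ = (174+116)/(283+179) = 290/462 = 0.6277.
SE = √(0.233691 × 0.00912016) = 0.0462.
z = (0.6148 − 0.6480)/0.0462 = -0.0332/0.0462 = -0.72.
p-value = P(Z > -0.719) ≈ 0.7640; since p > α = 0.01, fail to reject H₀.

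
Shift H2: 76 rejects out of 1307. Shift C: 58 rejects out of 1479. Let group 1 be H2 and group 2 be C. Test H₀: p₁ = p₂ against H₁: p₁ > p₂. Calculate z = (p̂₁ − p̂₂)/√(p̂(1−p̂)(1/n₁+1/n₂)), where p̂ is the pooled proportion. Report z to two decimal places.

z = 2.33

p̂₁ = 76/1307 ≈ 0.0581, p̂₂ = 58/1479 ≈ 0.0392.
Pooled p̂ = (76+58)/(1307+1479) = 134/2786 = 0.0481.
SE = √(p̂(1−p̂)(1/n₁+1/n₂)) = √(0.0481·0.9519·0.00144124) = √(6.59862e-05) = 0.0081.
z = (0.0581 − 0.0392)/0.0081 = 0.0189/0.0081 = 2.33.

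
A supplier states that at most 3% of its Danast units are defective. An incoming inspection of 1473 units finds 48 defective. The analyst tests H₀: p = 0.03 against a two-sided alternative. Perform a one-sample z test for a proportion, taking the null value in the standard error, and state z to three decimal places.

z = 0.582

p̂ = 48/1473 ≈ 0.032587.
Under H₀, SE = √(0.03·0.97/1473) = √(1.97556e-05) = 0.004445.
z = (0.032587 − 0.03)/0.004445 = 0.002587/0.004445 = 0.582.
p-value = 2·P(Z > 0.582) ≈ 0.5606.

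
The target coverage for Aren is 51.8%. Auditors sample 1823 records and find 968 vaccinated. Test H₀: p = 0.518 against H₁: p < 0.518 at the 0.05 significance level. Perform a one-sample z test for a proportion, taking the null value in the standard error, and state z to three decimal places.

p̂ = 968/1823 = 0.53099.
Standard error under H₀: √(0.518×0.482/1823) = 0.01170.
z = (0.53099 − 0.518)/0.01170 = 0.01299/0.01170 = 1.110.
p-value = P(Z < 1.110) ≈ 0.8665. With α = 0.05, fail to reject H₀.

z = 1.110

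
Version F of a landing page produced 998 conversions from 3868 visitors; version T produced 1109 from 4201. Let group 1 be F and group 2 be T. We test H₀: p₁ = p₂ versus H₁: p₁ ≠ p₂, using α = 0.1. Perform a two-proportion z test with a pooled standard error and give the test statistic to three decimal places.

p̂₁ = 998/3868 = 0.25801, p̂₂ = 1109/4201 = 0.26398.
Pooled p̂ = (998+1109)/(3868+4201) = 2107/8069 = 0.26112.
SE = √(0.192938 × 0.00049657) = 0.00979.
z = (0.25801 − 0.26398)/0.00979 = -0.00597/0.00979 = -0.610.
p-value = 2·P(Z > 0.610) ≈ 0.5419; since p > α = 0.1, fail to reject H₀.

z = -0.610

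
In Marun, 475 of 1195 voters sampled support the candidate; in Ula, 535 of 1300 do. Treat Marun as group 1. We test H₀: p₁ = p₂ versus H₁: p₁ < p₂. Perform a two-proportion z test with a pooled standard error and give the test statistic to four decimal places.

z = -0.7142

p̂₁ = 475/1195 ≈ 0.3974895, p̂₂ = 535/1300 ≈ 0.4115385.
Pooled p̂ = (475+535)/(1195+1300) = 1010/2495 = 0.4048096.
SE = √(0.240939 × 0.00160605) = 0.0196713.
z = (0.3974895 − 0.4115385)/0.0196713 = -0.0140490/0.0196713 = -0.7142.
p-value = P(Z < -0.714) ≈ 0.2376.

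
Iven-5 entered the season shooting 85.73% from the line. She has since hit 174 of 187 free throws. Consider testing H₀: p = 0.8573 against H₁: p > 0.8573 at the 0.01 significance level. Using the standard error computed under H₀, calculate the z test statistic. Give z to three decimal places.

z = 2.861

p̂ = 174/187 = 0.93048.
Standard error under H₀: √(0.8573×0.1427/187) = 0.02558.
z = (0.93048 − 0.8573)/0.02558 = 0.07318/0.02558 = 2.861.
p-value = P(Z > 2.861) ≈ 0.0021, so at α = 0.01 we reject H₀.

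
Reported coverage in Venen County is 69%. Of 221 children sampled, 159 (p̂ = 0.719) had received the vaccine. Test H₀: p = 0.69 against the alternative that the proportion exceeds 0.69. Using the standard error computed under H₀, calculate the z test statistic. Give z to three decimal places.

z = 0.947

p̂ = 159/221 ≈ 0.71946.
Standard error under H₀: √(0.69×0.31/221) = 0.03111.
z = (0.71946 − 0.69)/0.03111 = 0.02946/0.03111 = 0.947.
p-value = P(Z > 0.947) ≈ 0.1719.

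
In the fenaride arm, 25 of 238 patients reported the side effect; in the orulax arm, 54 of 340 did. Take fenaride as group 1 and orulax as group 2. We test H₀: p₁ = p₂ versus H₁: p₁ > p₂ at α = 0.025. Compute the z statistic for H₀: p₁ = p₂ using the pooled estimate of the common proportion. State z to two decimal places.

z = -1.85

p̂₁ = 25/238 ≈ 0.10504, p̂₂ = 54/340 ≈ 0.15882.
Pooled p̂ = (25+54)/(238+340) = 79/578 = 0.13668.
SE = √(p̂(1−p̂)(1/n₁+1/n₂)) = √(0.13668·0.86332·0.00714286) = √(0.000842838) = 0.02903.
z = (0.10504 − 0.15882)/0.02903 = -0.05378/0.02903 = -1.85.
p-value = P(Z > -1.853) ≈ 0.9680. With α = 0.025, fail to reject H₀.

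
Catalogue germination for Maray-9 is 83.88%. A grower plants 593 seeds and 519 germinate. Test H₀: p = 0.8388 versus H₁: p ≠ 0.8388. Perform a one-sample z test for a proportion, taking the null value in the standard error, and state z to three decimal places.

p̂ = 519/593 ≈ 0.87521.
SE = √(p₀(1−p₀)/n) = √(0.13521/593) = 0.01510.
z = (0.87521 − 0.8388)/0.01510 = 0.03641/0.01510 = 2.411.
Two-sided p-value ≈ 2·Φ(−2.411) = 0.0159.

z = 2.411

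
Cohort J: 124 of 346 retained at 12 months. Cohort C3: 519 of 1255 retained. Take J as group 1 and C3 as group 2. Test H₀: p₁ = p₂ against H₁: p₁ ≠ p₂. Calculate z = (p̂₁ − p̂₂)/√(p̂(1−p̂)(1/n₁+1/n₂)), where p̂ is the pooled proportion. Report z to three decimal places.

p̂₁ = 124/346 = 0.35838, p̂₂ = 519/1255 = 0.41355.
Pooled p̂ = (124+519)/(346+1255) = 643/1601 = 0.40162.
SE = √(p̂(1−p̂)(1/n₁+1/n₂)) = √(0.40162·0.59838·0.00368699) = √(0.000886064) = 0.02977.
z = (0.35838 − 0.41355)/0.02977 = -0.05517/0.02977 = -1.853.
Two-sided p-value ≈ 2·Φ(−1.853) = 0.0639.

z = -1.853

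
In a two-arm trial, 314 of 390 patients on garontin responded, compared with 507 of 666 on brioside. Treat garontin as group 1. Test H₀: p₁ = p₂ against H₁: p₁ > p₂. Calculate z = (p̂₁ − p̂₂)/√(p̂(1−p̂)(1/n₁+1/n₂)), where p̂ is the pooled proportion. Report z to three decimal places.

p̂₁ = 314/390 ≈ 0.80513, p̂₂ = 507/666 ≈ 0.76126.
Pooled p̂ = (314+507)/(390+666) = 821/1056 = 0.77746.
SE = √(p̂(1−p̂)(1/n₁+1/n₂)) = √(0.77746·0.22254·0.0040656) = √(0.00070341) = 0.02652.
z = (0.80513 − 0.76126)/0.02652 = 0.04387/0.02652 = 1.654.
p-value = P(Z > 1.654) ≈ 0.0491.

z = 1.654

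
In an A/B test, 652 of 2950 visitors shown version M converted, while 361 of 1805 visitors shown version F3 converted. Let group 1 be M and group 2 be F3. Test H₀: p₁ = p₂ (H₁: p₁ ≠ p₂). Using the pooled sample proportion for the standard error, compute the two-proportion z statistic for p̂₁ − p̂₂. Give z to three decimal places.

z = 1.718

p̂₁ = 652/2950 = 0.221017, p̂₂ = 361/1805 = 0.200000.
Pooled p̂ = (652+361)/(2950+1805) = 1013/4755 = 0.213039.
SE = √(0.167653 × 0.000893) = 0.012236.
z = (0.221017 − 0.200000)/0.012236 = 0.021017/0.012236 = 1.718.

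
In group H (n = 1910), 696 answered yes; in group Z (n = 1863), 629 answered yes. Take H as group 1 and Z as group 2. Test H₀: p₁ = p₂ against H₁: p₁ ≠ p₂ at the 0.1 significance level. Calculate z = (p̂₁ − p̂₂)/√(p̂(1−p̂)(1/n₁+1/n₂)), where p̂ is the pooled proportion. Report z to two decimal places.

p̂₁ = 696/1910 = 0.36440, p̂₂ = 629/1863 = 0.33763.
Pooled p̂ = (696+629)/(1910+1863) = 1325/3773 = 0.35118.
SE = √(0.227852 × 0.00106033) = 0.01554.
z = (0.36440 − 0.33763)/0.01554 = 0.02677/0.01554 = 1.72.
p-value = 2·P(Z > 1.722) ≈ 0.0850. With α = 0.1, reject H₀.

z = 1.72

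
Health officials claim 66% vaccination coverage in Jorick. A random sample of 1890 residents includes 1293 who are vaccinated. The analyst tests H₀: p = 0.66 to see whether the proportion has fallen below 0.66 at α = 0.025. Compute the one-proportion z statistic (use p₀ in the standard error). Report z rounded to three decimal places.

p̂ = 1293/1890 ≈ 0.68413.
SE = √(p₀(1−p₀)/n) = √(0.2244/1890) = 0.01090.
z = (0.68413 − 0.66)/0.01090 = 0.02413/0.01090 = 2.214.
p-value = P(Z < 2.214) ≈ 0.9866; since p > α = 0.025, fail to reject H₀.

z = 2.214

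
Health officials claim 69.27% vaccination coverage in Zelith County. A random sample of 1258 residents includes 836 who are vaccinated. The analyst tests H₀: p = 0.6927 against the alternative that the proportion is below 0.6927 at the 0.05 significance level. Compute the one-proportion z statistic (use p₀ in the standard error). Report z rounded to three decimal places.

p̂ = 836/1258 = 0.66455.
SE = √(p₀(1−p₀)/n) = √(0.21287/1258) = 0.01301.
z = (0.66455 − 0.6927)/0.01301 = -0.02815/0.01301 = -2.164.
p-value = P(Z < -2.164) ≈ 0.0152, so at α = 0.05 we reject H₀.

z = -2.164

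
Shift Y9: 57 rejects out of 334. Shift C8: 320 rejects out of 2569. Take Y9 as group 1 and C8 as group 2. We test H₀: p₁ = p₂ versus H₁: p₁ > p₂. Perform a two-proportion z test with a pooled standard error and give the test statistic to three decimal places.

p̂₁ = 57/334 ≈ 0.17066, p̂₂ = 320/2569 ≈ 0.12456.
Pooled p̂ = (57+320)/(334+2569) = 377/2903 = 0.12987.
SE = √(p̂(1−p̂)(1/n₁+1/n₂)) = √(0.12987·0.87013·0.00338327) = √(0.000382311) = 0.01955.
z = (0.17066 − 0.12456)/0.01955 = 0.04610/0.01955 = 2.358.
p-value = P(Z > 2.358) ≈ 0.0092.

z = 2.358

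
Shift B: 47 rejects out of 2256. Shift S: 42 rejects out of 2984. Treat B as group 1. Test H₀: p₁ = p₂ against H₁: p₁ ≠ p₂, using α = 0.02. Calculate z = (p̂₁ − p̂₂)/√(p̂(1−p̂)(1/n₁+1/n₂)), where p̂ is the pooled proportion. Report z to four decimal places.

z = 1.8747

p̂₁ = 47/2256 ≈ 0.0208333, p̂₂ = 42/2984 ≈ 0.0140751.
Pooled p̂ = (47+42)/(2256+2984) = 89/5240 = 0.0169847.
SE = √(p̂(1−p̂)(1/n₁+1/n₂)) = √(0.0169847·0.9830153·0.000778383) = √(1.29961e-05) = 0.0036050.
z = (0.0208333 − 0.0140751)/0.0036050 = 0.0067582/0.0036050 = 1.8747.
p-value = 2·P(Z > 1.875) ≈ 0.0608; since p > α = 0.02, fail to reject H₀.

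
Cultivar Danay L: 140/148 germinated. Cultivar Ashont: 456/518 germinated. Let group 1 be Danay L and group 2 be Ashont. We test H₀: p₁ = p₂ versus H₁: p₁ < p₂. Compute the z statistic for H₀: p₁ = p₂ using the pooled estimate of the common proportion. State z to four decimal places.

p̂₁ = 140/148 = 0.945946, p̂₂ = 456/518 = 0.880309.
Pooled p̂ = (140+456)/(148+518) = 596/666 = 0.894895.
SE = √(0.094058 × 0.00868726) = 0.028585.
z = (0.945946 − 0.880309)/0.028585 = 0.065637/0.028585 = 2.2962.
p-value = P(Z < 2.296) ≈ 0.9892.

z = 2.2962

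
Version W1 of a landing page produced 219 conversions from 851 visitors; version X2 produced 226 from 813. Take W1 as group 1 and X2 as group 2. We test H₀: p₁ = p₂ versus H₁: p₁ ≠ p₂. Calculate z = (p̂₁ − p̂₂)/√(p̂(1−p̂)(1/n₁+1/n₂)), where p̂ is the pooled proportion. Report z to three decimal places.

p̂₁ = 219/851 = 0.25734, p̂₂ = 226/813 = 0.27798.
Pooled p̂ = (219+226)/(851+813) = 445/1664 = 0.26743.
SE = √(0.19591 × 0.0024051) = 0.02171.
z = (0.25734 − 0.27798)/0.02171 = -0.02064/0.02171 = -0.951.

z = -0.951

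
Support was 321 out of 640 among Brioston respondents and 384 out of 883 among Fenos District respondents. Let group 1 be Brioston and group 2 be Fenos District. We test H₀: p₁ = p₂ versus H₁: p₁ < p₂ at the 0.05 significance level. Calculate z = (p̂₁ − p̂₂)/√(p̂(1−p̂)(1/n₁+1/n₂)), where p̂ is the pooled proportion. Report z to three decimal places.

p̂₁ = 321/640 ≈ 0.50156, p̂₂ = 384/883 ≈ 0.43488.
Pooled p̂ = (321+384)/(640+883) = 705/1523 = 0.46290.
SE = √(p̂(1−p̂)(1/n₁+1/n₂)) = √(0.46290·0.53710·0.002695) = √(0.000670042) = 0.02589.
z = (0.50156 − 0.43488)/0.02589 = 0.06668/0.02589 = 2.576.
p-value = P(Z < 2.576) ≈ 0.9950; since p > α = 0.05, fail to reject H₀.

z = 2.576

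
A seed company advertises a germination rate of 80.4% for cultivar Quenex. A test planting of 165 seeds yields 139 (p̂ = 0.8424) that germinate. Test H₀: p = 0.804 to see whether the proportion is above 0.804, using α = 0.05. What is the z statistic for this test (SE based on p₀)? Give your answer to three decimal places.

p̂ = 139/165 ≈ 0.84242.
Under H₀, SE = √(0.804·0.196/165) = √(0.000955055) = 0.03090.
z = (0.84242 − 0.804)/0.03090 = 0.03842/0.03090 = 1.243.
p-value = P(Z > 1.243) ≈ 0.1069; since p > α = 0.05, fail to reject H₀.

z = 1.243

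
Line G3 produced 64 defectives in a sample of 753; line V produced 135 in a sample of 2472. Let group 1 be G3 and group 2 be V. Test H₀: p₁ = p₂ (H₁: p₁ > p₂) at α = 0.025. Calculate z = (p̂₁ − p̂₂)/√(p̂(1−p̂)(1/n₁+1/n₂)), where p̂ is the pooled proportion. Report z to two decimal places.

p̂₁ = 64/753 ≈ 0.08499, p̂₂ = 135/2472 ≈ 0.05461.
Pooled p̂ = (64+135)/(753+2472) = 199/3225 = 0.06171.
SE = √(0.0578979 × 0.00173255) = 0.01002.
z = (0.08499 − 0.05461)/0.01002 = 0.03038/0.01002 = 3.03.
p-value = P(Z > 3.033) ≈ 0.0012; since p < α = 0.025, reject H₀.

z = 3.03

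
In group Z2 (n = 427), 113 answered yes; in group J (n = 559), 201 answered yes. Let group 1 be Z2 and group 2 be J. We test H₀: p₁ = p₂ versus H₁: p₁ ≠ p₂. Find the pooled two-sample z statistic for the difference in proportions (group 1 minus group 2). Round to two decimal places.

z = -3.17

p̂₁ = 113/427 = 0.26464, p̂₂ = 201/559 = 0.35957.
Pooled p̂ = (113+201)/(427+559) = 314/986 = 0.31846.
SE = √(0.217043 × 0.00413083) = 0.02994.
z = (0.26464 − 0.35957)/0.02994 = -0.09493/0.02994 = -3.17.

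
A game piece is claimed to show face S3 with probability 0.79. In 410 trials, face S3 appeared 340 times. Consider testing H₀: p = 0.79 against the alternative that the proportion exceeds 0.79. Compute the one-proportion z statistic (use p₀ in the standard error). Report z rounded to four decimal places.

p̂ = 340/410 = 0.829268.
SE = √(p₀(1−p₀)/n) = √(0.1659/410) = 0.020116.
z = (0.829268 − 0.79)/0.020116 = 0.039268/0.020116 = 1.9521.

z = 1.9521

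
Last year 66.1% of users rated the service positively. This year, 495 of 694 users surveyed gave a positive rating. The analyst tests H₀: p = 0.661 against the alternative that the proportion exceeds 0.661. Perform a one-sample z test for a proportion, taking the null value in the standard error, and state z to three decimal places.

p̂ = 495/694 = 0.71326.
Standard error under H₀: √(0.661×0.339/694) = 0.01797.
z = (0.71326 − 0.661)/0.01797 = 0.05226/0.01797 = 2.908.

z = 2.908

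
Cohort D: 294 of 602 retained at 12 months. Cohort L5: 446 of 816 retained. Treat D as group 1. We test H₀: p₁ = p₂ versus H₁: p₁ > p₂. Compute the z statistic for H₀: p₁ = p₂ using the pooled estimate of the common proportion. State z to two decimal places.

p̂₁ = 294/602 = 0.4884, p̂₂ = 446/816 = 0.5466.
Pooled p̂ = (294+446)/(602+816) = 740/1418 = 0.5219.
SE = √(0.249522 × 0.00288662) = 0.0268.
z = (0.4884 − 0.5466)/0.0268 = -0.0582/0.0268 = -2.17.
p-value = P(Z > -2.168) ≈ 0.9849.

z = -2.17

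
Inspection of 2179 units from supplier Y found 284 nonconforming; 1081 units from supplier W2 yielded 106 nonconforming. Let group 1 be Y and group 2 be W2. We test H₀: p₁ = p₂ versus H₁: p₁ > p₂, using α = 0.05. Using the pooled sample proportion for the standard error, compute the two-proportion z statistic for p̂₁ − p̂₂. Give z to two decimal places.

p̂₁ = 284/2179 ≈ 0.13034, p̂₂ = 106/1081 ≈ 0.09806.
Pooled p̂ = (284+106)/(2179+1081) = 390/3260 = 0.11963.
SE = √(p̂(1−p̂)(1/n₁+1/n₂)) = √(0.11963·0.88037·0.001384) = √(0.000145763) = 0.01207.
z = (0.13034 − 0.09806)/0.01207 = 0.03228/0.01207 = 2.67.
p-value = P(Z > 2.673) ≈ 0.0038; since p < α = 0.05, reject H₀.

z = 2.67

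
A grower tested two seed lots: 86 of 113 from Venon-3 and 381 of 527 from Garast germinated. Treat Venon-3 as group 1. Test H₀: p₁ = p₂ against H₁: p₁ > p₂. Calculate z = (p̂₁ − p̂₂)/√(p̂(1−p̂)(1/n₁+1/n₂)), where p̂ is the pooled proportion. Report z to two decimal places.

p̂₁ = 86/113 ≈ 0.7611, p̂₂ = 381/527 ≈ 0.7230.
Pooled p̂ = (86+381)/(113+527) = 467/640 = 0.7297.
SE = √(0.197244 × 0.0107471) = 0.0460.
z = (0.7611 − 0.7230)/0.0460 = 0.0381/0.0460 = 0.83.

z = 0.83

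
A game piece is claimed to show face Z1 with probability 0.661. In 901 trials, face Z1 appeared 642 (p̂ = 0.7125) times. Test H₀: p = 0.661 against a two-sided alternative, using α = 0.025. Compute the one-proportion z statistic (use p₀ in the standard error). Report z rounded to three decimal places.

p̂ = 642/901 = 0.71254.
Under H₀, SE = √(0.661·0.339/901) = √(0.0002487) = 0.01577.
z = (0.71254 − 0.661)/0.01577 = 0.05154/0.01577 = 3.268.
p-value = 2·P(Z > 3.268) ≈ 0.0011. With α = 0.025, reject H₀.

z = 3.268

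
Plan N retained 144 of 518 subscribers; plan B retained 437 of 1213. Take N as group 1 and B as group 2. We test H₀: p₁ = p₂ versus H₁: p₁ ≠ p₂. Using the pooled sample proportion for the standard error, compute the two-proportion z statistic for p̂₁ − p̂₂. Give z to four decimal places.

p̂₁ = 144/518 = 0.277992, p̂₂ = 437/1213 = 0.360264.
Pooled p̂ = (144+437)/(518+1213) = 581/1731 = 0.335644.
SE = √(p̂(1−p̂)(1/n₁+1/n₂)) = √(0.335644·0.664356·0.0027549) = √(0.000614308) = 0.024785.
z = (0.277992 − 0.360264)/0.024785 = -0.082272/0.024785 = -3.3194.
Two-sided p-value ≈ 2·Φ(−3.319) = 0.0009.

z = -3.3194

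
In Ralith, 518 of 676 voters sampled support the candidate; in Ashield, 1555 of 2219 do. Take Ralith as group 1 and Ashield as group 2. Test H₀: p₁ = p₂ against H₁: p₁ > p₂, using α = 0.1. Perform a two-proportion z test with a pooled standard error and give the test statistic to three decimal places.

z = 3.307

p̂₁ = 518/676 = 0.766272, p̂₂ = 1555/2219 = 0.700766.
Pooled p̂ = (518+1555)/(676+2219) = 2073/2895 = 0.716062.
SE = √(0.203317 × 0.00192994) = 0.019809.
z = (0.766272 − 0.700766)/0.019809 = 0.065506/0.019809 = 3.307.
p-value = P(Z > 3.307) ≈ 0.0005, so at α = 0.1 we reject H₀.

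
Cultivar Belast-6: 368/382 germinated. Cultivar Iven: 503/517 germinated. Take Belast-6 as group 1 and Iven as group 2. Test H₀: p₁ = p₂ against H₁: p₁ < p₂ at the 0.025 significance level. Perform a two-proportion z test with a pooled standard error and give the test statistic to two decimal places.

z = -0.82

p̂₁ = 368/382 = 0.96335, p̂₂ = 503/517 = 0.97292.
Pooled p̂ = (368+503)/(382+517) = 871/899 = 0.96885.
SE = √(0.0301757 × 0.00455204) = 0.01172.
z = (0.96335 − 0.97292)/0.01172 = -0.00957/0.01172 = -0.82.
p-value = P(Z < -0.817) ≈ 0.2071, so at α = 0.025 we fail to reject H₀.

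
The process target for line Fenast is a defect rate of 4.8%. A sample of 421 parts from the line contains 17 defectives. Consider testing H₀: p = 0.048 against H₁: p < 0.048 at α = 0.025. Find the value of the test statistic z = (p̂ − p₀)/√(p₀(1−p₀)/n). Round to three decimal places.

z = -0.731

p̂ = 17/421 ≈ 0.04038.
Under H₀, SE = √(0.048·0.952/421) = √(0.000108542) = 0.01042.
z = (0.04038 − 0.048)/0.01042 = -0.00762/0.01042 = -0.731.
p-value = P(Z < -0.731) ≈ 0.2323; since p > α = 0.025, fail to reject H₀.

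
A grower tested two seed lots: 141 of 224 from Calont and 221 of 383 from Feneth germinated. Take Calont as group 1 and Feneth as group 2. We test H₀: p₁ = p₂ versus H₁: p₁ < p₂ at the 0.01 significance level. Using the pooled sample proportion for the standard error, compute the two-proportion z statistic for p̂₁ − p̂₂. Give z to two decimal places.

p̂₁ = 141/224 = 0.6295, p̂₂ = 221/383 = 0.5770.
Pooled p̂ = (141+221)/(224+383) = 362/607 = 0.5964.
SE = √(0.240712 × 0.00707525) = 0.0413.
z = (0.6295 − 0.5770)/0.0413 = 0.0525/0.0413 = 1.27.
p-value = P(Z < 1.271) ≈ 0.8981; since p > α = 0.01, fail to reject H₀.

z = 1.27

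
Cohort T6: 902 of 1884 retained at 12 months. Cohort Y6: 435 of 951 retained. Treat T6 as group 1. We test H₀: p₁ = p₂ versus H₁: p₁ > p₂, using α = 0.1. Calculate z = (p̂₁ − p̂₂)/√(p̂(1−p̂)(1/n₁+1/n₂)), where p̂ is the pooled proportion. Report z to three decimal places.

p̂₁ = 902/1884 = 0.478769, p̂₂ = 435/951 = 0.457413.
Pooled p̂ = (902+435)/(1884+951) = 1337/2835 = 0.471605.
SE = √(0.249194 × 0.00158231) = 0.019857.
z = (0.478769 − 0.457413)/0.019857 = 0.021356/0.019857 = 1.075.
p-value = P(Z > 1.075) ≈ 0.1411, so at α = 0.1 we fail to reject H₀.

z = 1.075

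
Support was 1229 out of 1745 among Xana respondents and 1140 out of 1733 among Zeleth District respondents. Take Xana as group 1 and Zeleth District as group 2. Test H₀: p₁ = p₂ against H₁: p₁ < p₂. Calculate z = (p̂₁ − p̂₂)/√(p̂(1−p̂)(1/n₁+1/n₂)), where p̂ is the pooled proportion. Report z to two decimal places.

p̂₁ = 1229/1745 = 0.7043, p̂₂ = 1140/1733 = 0.6578.
Pooled p̂ = (1229+1140)/(1745+1733) = 2369/3478 = 0.6811.
SE = √(0.217189 × 0.0011501) = 0.0158.
z = (0.7043 − 0.6578)/0.0158 = 0.0465/0.0158 = 2.94.
p-value = P(Z < 2.941) ≈ 0.9984.

z = 2.94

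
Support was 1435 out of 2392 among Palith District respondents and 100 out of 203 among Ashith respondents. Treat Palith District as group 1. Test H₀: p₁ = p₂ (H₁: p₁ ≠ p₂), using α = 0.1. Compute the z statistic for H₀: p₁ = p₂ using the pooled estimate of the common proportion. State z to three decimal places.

p̂₁ = 1435/2392 ≈ 0.599916, p̂₂ = 100/203 ≈ 0.492611.
Pooled p̂ = (1435+100)/(2392+203) = 1535/2595 = 0.591522.
SE = √(0.241624 × 0.00534417) = 0.035934.
z = (0.599916 − 0.492611)/0.035934 = 0.107305/0.035934 = 2.986.
p-value = 2·P(Z > 2.986) ≈ 0.0028; since p < α = 0.1, reject H₀.

z = 2.986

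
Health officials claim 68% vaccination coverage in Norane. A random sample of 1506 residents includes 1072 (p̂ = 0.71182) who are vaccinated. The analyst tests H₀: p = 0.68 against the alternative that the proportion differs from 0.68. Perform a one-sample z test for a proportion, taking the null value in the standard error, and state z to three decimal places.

p̂ = 1072/1506 = 0.71182.
Standard error under H₀: √(0.68×0.32/1506) = 0.01202.
z = (0.71182 − 0.68)/0.01202 = 0.03182/0.01202 = 2.647.
p-value = 2·P(Z > 2.647) ≈ 0.0081.

z = 2.647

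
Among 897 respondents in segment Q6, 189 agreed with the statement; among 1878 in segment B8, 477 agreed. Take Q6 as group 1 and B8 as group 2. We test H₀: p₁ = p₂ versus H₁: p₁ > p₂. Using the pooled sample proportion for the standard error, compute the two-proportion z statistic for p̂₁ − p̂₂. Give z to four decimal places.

z = -2.4975

p̂₁ = 189/897 ≈ 0.210702, p̂₂ = 477/1878 ≈ 0.253994.
Pooled p̂ = (189+477)/(897+1878) = 666/2775 = 0.240000.
SE = √(0.1824 × 0.00164731) = 0.017334.
z = (0.210702 − 0.253994)/0.017334 = -0.043292/0.017334 = -2.4975.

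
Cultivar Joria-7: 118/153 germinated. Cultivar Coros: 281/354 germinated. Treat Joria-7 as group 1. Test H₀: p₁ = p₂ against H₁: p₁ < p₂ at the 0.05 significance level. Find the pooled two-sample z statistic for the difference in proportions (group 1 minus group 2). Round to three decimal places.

p̂₁ = 118/153 = 0.77124, p̂₂ = 281/354 = 0.79379.
Pooled p̂ = (118+281)/(153+354) = 399/507 = 0.78698.
SE = √(0.167641 × 0.00936081) = 0.03961.
z = (0.77124 − 0.79379)/0.03961 = -0.02255/0.03961 = -0.569.
p-value = P(Z < -0.569) ≈ 0.2847. With α = 0.05, fail to reject H₀.

z = -0.569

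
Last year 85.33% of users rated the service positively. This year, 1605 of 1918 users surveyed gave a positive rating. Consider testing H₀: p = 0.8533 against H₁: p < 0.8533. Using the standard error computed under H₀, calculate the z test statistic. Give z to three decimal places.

p̂ = 1605/1918 ≈ 0.83681.
SE = √(p₀(1−p₀)/n) = √(0.12518/1918) = 0.00808.
z = (0.83681 − 0.8533)/0.00808 = -0.01649/0.00808 = -2.041.
p-value = P(Z < -2.041) ≈ 0.0206.

z = -2.041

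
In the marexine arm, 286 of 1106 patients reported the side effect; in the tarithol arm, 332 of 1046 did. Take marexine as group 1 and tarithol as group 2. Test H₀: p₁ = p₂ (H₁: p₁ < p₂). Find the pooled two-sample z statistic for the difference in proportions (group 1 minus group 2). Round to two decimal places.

p̂₁ = 286/1106 ≈ 0.25859, p̂₂ = 332/1046 ≈ 0.31740.
Pooled p̂ = (286+332)/(1106+1046) = 618/2152 = 0.28717.
SE = √(p̂(1−p̂)(1/n₁+1/n₂)) = √(0.28717·0.71283·0.00186018) = √(0.000380789) = 0.01951.
z = (0.25859 − 0.31740)/0.01951 = -0.05881/0.01951 = -3.01.
p-value = P(Z < -3.014) ≈ 0.0013.

z = -3.01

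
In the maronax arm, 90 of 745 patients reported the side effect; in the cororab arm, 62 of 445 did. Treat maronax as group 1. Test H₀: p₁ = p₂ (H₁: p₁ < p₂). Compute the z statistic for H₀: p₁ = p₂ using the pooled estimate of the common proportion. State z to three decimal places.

z = -0.926

p̂₁ = 90/745 = 0.12081, p̂₂ = 62/445 = 0.13933.
Pooled p̂ = (90+62)/(745+445) = 152/1190 = 0.12773.
SE = √(p̂(1−p̂)(1/n₁+1/n₂)) = √(0.12773·0.87227·0.00358947) = √(0.000399924) = 0.02000.
z = (0.12081 − 0.13933)/0.02000 = -0.01852/0.02000 = -0.926.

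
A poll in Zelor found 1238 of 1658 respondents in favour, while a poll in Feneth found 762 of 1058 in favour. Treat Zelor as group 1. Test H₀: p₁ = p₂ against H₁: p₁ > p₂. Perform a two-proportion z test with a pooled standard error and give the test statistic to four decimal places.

p̂₁ = 1238/1658 = 0.746683, p̂₂ = 762/1058 = 0.720227.
Pooled p̂ = (1238+762)/(1658+1058) = 2000/2716 = 0.736377.
SE = √(p̂(1−p̂)(1/n₁+1/n₂)) = √(0.736377·0.263623·0.00154832) = √(0.000300568) = 0.017337.
z = (0.746683 − 0.720227)/0.017337 = 0.026456/0.017337 = 1.5260.

z = 1.5260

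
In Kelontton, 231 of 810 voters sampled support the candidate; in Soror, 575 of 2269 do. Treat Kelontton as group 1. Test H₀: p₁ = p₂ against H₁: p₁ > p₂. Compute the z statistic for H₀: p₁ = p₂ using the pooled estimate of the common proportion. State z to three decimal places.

p̂₁ = 231/810 ≈ 0.28519, p̂₂ = 575/2269 ≈ 0.25342.
Pooled p̂ = (231+575)/(810+2269) = 806/3079 = 0.26177.
SE = √(p̂(1−p̂)(1/n₁+1/n₂)) = √(0.26177·0.73823·0.00167529) = √(0.000323747) = 0.01799.
z = (0.28519 − 0.25342)/0.01799 = 0.03177/0.01799 = 1.766.

z = 1.766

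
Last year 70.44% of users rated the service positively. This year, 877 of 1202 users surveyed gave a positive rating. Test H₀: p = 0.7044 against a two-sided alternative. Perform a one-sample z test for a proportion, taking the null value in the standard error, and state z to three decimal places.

z = 1.916

p̂ = 877/1202 = 0.72962.
SE = √(p₀(1−p₀)/n) = √(0.20822/1202) = 0.01316.
z = (0.72962 − 0.7044)/0.01316 = 0.02522/0.01316 = 1.916.
Two-sided p-value ≈ 2·Φ(−1.916) = 0.0554.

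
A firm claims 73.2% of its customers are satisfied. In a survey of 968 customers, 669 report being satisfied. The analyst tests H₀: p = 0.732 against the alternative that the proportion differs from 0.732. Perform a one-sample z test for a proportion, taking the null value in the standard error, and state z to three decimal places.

p̂ = 669/968 ≈ 0.691116.
SE = √(p₀(1−p₀)/n) = √(0.19618/968) = 0.014236.
z = (0.691116 − 0.732)/0.014236 = -0.040884/0.014236 = -2.872.

z = -2.872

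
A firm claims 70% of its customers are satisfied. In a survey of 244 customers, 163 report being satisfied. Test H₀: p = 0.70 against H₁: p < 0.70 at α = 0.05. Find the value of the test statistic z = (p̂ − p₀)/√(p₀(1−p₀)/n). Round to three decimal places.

z = -1.090

p̂ = 163/244 = 0.66803.
Under H₀, SE = √(0.7·0.3/244) = √(0.000860656) = 0.02934.
z = (0.66803 − 0.7)/0.02934 = -0.03197/0.02934 = -1.090.
p-value = P(Z < -1.090) ≈ 0.1379. With α = 0.05, fail to reject H₀.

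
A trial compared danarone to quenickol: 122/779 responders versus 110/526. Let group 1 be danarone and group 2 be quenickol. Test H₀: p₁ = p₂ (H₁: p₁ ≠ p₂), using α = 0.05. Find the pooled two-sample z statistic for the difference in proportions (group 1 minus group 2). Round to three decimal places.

z = -2.434

p̂₁ = 122/779 = 0.15661, p̂₂ = 110/526 = 0.20913.
Pooled p̂ = (122+110)/(779+526) = 232/1305 = 0.17778.
SE = √(0.146173 × 0.00318484) = 0.02158.
z = (0.15661 − 0.20913)/0.02158 = -0.05252/0.02158 = -2.434.
Two-sided p-value ≈ 2·Φ(−2.434) = 0.0149, so at α = 0.05 we reject H₀.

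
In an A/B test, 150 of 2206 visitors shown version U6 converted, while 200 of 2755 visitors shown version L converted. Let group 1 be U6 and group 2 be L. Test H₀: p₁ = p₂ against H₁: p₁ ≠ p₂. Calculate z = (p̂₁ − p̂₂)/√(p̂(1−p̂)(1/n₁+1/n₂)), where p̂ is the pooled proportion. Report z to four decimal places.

p̂₁ = 150/2206 ≈ 0.067996, p̂₂ = 200/2755 ≈ 0.072595.
Pooled p̂ = (150+200)/(2206+2755) = 350/4961 = 0.070550.
SE = √(0.0655729 × 0.000816286) = 0.007316.
z = (0.067996 − 0.072595)/0.007316 = -0.004599/0.007316 = -0.6286.
p-value = 2·P(Z > 0.629) ≈ 0.5296.

z = -0.6286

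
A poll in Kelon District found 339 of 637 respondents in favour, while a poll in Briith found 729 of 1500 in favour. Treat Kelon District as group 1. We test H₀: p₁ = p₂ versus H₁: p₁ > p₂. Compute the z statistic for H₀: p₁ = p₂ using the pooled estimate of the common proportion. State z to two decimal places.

p̂₁ = 339/637 ≈ 0.53218, p̂₂ = 729/1500 ≈ 0.48600.
Pooled p̂ = (339+729)/(637+1500) = 1068/2137 = 0.49977.
SE = √(p̂(1−p̂)(1/n₁+1/n₂)) = √(0.49977·0.50023·0.00223653) = √(0.000559131) = 0.02365.
z = (0.53218 − 0.48600)/0.02365 = 0.04618/0.02365 = 1.95.
p-value = P(Z > 1.953) ≈ 0.0254.

z = 1.95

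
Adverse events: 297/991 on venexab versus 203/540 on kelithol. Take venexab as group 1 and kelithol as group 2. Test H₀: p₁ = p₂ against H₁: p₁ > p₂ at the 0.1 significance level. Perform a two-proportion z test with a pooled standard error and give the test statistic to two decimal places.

p̂₁ = 297/991 ≈ 0.2997, p̂₂ = 203/540 ≈ 0.3759.
Pooled p̂ = (297+203)/(991+540) = 500/1531 = 0.3266.
SE = √(0.219927 × 0.00286093) = 0.0251.
z = (0.2997 − 0.3759)/0.0251 = -0.0762/0.0251 = -3.04.
p-value = P(Z > -3.039) ≈ 0.9988, so at α = 0.1 we fail to reject H₀.

z = -3.04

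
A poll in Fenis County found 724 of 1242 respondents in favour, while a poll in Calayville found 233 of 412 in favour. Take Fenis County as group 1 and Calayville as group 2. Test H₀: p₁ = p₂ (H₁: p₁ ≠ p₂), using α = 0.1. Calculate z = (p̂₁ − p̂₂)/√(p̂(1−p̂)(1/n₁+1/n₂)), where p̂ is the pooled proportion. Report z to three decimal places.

z = 0.620

p̂₁ = 724/1242 = 0.58293, p̂₂ = 233/412 = 0.56553.
Pooled p̂ = (724+233)/(1242+412) = 957/1654 = 0.57860.
SE = √(0.243822 × 0.00323234) = 0.02807.
z = (0.58293 − 0.56553)/0.02807 = 0.01740/0.02807 = 0.620.
Two-sided p-value ≈ 2·Φ(−0.620) = 0.5355. With α = 0.1, fail to reject H₀.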